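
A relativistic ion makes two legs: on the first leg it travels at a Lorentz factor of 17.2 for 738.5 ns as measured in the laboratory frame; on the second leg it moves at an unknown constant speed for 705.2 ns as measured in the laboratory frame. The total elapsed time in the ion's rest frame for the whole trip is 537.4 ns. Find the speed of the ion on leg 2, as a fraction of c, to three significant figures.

Leg 1: γ = 17.2; τ_1 = 738.5/17.20 = 42.94 ns.
Leg 2: speed unknown; τ_2 = 705.2/γ_2.
Total proper time: 42.94 + τ_2 = 537.4, so τ_2 = 537.4 − 42.94 = 494.5 ns.
γ_2 = 705.2/494.5 = 1.426; β = √(1 − 1/γ²) = √0.5084.

β = 0.713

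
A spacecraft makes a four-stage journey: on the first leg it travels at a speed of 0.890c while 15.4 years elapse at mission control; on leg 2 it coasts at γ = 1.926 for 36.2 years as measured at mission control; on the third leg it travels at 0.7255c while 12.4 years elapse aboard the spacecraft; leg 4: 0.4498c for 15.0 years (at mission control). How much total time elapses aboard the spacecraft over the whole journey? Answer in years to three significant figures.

Leg 1: γ = 1/√(1 − 0.890²) = 1/√0.2079 = 2.193; τ_1 = 15.4/2.193 = 7.022 years.
Leg 2: γ = 1.926; τ_2 = 36.2/1.926 = 18.80 years.
Leg 3: 12.4 years is already measured aboard the spacecraft.
Leg 4: γ = 1/√(1 − 0.4498²) = 1/√0.7977 = 1.120; τ_4 = 15.0/1.120 = 13.40 years.
Total: 7.022 + 18.80 + 12.40 + 13.40 years.

τ = 51.6 years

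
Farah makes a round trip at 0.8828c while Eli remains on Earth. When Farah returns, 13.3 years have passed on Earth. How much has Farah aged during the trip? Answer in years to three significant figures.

γ = 1/√(1 − 0.8828²) = 1/√0.2207 = 2.129
Farah's clock measures proper time along the trip: τ = Δt/γ = 13.3/2.129 years.

τ = 6.25 years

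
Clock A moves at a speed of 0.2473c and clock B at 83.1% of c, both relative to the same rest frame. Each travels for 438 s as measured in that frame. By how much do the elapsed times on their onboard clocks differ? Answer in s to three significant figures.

|τ_A − τ_B| = 181 s

A: γ = 1/√(1 − 0.2473²) = 1/√0.9388 = 1.032; τ_A = 438/1.032 = 424.4 s.
B: β = 0.831; γ = 1/√(1 − 0.831²) = 1/√0.3094 = 1.798; τ_B = 438/1.798 = 243.6 s.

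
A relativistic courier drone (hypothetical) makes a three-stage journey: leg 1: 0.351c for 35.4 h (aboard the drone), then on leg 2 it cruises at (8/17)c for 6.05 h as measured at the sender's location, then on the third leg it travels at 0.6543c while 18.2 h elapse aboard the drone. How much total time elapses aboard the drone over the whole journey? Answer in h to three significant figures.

Leg 1: 35.4 h is already measured aboard the drone.
Leg 2: γ = 1/√(1 − (8/17)²) = 17/15 ≈ 1.133; τ_2 = 6.05/1.133 = 5.338 h.
Leg 3: 18.2 h is already measured aboard the drone.
Total: 35.40 + 5.338 + 18.20 h.

τ = 58.9 h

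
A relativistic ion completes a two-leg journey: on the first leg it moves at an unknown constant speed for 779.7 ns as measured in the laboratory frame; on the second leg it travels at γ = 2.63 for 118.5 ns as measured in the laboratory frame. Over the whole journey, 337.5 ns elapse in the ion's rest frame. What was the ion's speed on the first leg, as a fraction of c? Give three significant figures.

Leg 1: speed unknown; τ_1 = 779.7/γ_1.
Leg 2: γ = 2.63; τ_2 = 118.5/2.630 = 45.06 ns.
Total proper time: τ_1 + 45.06 = 337.5, so τ_1 = 337.5 − 45.06 = 292.4 ns.
γ_1 = 779.7/292.4 = 2.666; β = √(1 − 1/γ²) = √0.8593.

β = 0.927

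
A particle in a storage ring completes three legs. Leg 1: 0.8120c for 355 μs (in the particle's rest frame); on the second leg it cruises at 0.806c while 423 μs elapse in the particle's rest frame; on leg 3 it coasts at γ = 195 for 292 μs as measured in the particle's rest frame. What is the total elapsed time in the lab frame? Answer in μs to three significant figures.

Leg 1: γ = 1/√(1 − 0.8120²) = 1/√0.3407 = 1.713; Δt_1 = 1.713 × 355 = 608.2 μs.
Leg 2: γ = 1/√(1 − 0.806²) = 1/√0.3504 = 1.689; Δt_2 = 1.689 × 423 = 714.6 μs.
Leg 3: γ = 195; Δt_3 = 195.0 × 292 = 5.694×10⁴ μs.
Total: 608.2 + 714.6 + 5.694×10⁴ μs.

Δt = 5.83×10⁴ μs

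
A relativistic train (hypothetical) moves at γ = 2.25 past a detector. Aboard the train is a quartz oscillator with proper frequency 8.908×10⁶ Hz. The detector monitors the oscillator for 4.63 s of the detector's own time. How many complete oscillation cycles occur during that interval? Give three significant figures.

N = 1.83×10⁷

γ = 2.25
During 4.63 s of lab time, the oscillator's proper time advances by τ = Δt/γ = 4.63/2.250 = 2.058 s = 2.058×10⁰ s.
N = f × τ = 8.908×10⁶ × 2.058×10⁰ = 1.833×10⁷.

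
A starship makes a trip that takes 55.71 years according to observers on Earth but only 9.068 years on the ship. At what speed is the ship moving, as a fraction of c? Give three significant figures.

β = 0.987

The proper time is measured on the ship (both events occur at the ship's location); Δt is measured on Earth. γ = Δt/τ = 55.71/9.068 = 6.144.
β = √(1 − 1/γ²) = √(1 − 0.02649) = √0.9735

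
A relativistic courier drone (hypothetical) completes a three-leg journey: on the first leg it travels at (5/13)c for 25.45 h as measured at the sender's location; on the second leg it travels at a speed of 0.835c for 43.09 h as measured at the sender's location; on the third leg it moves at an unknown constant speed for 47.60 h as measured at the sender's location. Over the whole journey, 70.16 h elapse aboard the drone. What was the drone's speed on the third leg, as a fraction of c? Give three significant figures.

β = 0.876

Leg 1: γ = 1/√(1 − (5/13)²) = 13/12 ≈ 1.083; τ_1 = 25.45/1.083 = 23.49 h.
Leg 2: γ = 1/√(1 − 0.835²) = 1/√0.3028 = 1.817; τ_2 = 43.09/1.817 = 23.71 h.
Leg 3: speed unknown; τ_3 = 47.60/γ_3.
Total proper time: 23.49 + 23.71 + τ_3 = 70.16, so τ_3 = 70.16 − 47.20 = 22.96 h.
γ_3 = 47.60/22.96 = 2.073; β = √(1 − 1/γ²) = √0.7674.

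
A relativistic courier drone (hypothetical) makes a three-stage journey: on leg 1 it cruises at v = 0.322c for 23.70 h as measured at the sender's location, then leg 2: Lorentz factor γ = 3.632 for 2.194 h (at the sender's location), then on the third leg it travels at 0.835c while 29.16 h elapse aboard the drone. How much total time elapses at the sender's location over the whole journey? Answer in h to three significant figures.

Leg 1: 23.70 h is already measured at the sender's location.
Leg 2: 2.194 h is already measured at the sender's location.
Leg 3: γ = 1/√(1 − 0.835²) = 1/√0.3028 = 1.817; Δt_3 = 1.817 × 29.16 = 52.99 h.
Total: 23.70 + 2.194 + 52.99 h.

Δt = 78.9 h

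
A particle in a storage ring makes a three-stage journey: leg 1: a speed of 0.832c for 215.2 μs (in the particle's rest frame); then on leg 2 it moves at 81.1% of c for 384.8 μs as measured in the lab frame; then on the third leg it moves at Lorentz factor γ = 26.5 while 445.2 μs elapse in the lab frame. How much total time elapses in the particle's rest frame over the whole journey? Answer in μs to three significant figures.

Leg 1: 215.2 μs is already measured in the particle's rest frame.
Leg 2: β = 0.811; γ = 1/√(1 − 0.811²) = 1/√0.3423 = 1.709; τ_2 = 384.8/1.709 = 225.1 μs.
Leg 3: γ = 26.5; τ_3 = 445.2/26.50 = 16.80 μs.
Total: 215.2 + 225.1 + 16.80 μs.

τ = 457 μs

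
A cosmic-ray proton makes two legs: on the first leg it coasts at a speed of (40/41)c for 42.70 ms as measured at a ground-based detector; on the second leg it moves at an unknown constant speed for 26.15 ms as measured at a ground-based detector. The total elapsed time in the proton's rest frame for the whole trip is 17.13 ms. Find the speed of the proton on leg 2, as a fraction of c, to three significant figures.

β = 0.955

Leg 1: γ = 1/√(1 − (40/41)²) = 41/9 ≈ 4.556; τ_1 = 42.70/4.556 = 9.373 ms.
Leg 2: speed unknown; τ_2 = 26.15/γ_2.
Total proper time: 9.373 + τ_2 = 17.13, so τ_2 = 17.13 − 9.373 = 7.757 ms.
γ_2 = 26.15/7.757 = 3.371; β = √(1 − 1/γ²) = √0.9120.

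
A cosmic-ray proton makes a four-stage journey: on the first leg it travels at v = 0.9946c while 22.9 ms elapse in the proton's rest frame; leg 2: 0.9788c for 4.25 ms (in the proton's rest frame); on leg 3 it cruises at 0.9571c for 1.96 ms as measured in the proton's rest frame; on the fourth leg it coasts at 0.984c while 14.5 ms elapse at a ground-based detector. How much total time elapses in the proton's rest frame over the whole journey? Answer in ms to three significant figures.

τ = 31.7 ms

Leg 1: 22.9 ms is already measured in the proton's rest frame.
Leg 2: 4.25 ms is already measured in the proton's rest frame.
Leg 3: 1.96 ms is already measured in the proton's rest frame.
Leg 4: γ = 1/√(1 − 0.984²) = 1/√0.03174 = 5.613; τ_4 = 14.5/5.613 = 2.583 ms.
Total: 22.90 + 4.250 + 1.960 + 2.583 ms.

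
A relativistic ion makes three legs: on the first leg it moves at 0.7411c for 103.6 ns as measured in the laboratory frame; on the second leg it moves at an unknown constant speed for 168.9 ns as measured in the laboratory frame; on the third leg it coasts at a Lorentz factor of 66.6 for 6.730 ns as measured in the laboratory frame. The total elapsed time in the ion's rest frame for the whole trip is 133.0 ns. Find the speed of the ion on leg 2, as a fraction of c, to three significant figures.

Leg 1: γ = 1/√(1 − 0.7411²) = 1/√0.4508 = 1.489; τ_1 = 103.6/1.489 = 69.56 ns.
Leg 2: speed unknown; τ_2 = 168.9/γ_2.
Leg 3: γ = 66.6; τ_3 = 6.730/66.60 = 0.1011 ns.
Total proper time: 69.56 + τ_2 + 0.1011 = 133.0, so τ_2 = 133.0 − 69.66 = 63.34 ns.
γ_2 = 168.9/63.34 = 2.666; β = √(1 − 1/γ²) = √0.8594.

β = 0.927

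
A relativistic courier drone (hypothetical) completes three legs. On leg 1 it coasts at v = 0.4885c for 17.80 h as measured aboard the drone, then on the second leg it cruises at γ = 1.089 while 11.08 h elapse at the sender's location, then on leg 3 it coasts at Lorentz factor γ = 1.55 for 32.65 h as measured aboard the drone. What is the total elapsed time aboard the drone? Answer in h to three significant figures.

Leg 1: 17.80 h is already measured aboard the drone.
Leg 2: γ = 1.089; τ_2 = 11.08/1.089 = 10.17 h.
Leg 3: 32.65 h is already measured aboard the drone.
Total: 17.80 + 10.17 + 32.65 h.

τ = 60.6 h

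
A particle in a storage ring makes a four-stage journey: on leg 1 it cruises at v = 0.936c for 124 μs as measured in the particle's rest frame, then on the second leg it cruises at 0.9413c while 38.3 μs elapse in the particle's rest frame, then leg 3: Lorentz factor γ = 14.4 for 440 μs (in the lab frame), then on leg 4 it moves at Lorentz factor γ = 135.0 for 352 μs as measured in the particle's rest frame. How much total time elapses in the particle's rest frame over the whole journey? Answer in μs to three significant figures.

Leg 1: 124 μs is already measured in the particle's rest frame.
Leg 2: 38.3 μs is already measured in the particle's rest frame.
Leg 3: γ = 14.4; τ_3 = 440/14.40 = 30.56 μs.
Leg 4: 352 μs is already measured in the particle's rest frame.
Total: 124.0 + 38.30 + 30.56 + 352.0 μs.

τ = 545 μs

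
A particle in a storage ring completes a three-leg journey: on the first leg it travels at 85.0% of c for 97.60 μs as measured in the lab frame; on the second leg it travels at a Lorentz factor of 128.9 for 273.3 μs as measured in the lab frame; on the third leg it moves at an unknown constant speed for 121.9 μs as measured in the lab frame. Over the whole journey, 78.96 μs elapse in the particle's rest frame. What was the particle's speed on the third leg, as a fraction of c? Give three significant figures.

β = 0.978

Leg 1: β = 0.850; γ = 1/√(1 − 0.850²) = 1/√0.2775 = 1.898; τ_1 = 97.60/1.898 = 51.41 μs.
Leg 2: γ = 128.9; τ_2 = 273.3/128.9 = 2.120 μs.
Leg 3: speed unknown; τ_3 = 121.9/γ_3.
Total proper time: 51.41 + 2.120 + τ_3 = 78.96, so τ_3 = 78.96 − 53.53 = 25.43 μs.
γ_3 = 121.9/25.43 = 4.794; β = √(1 − 1/γ²) = √0.9565.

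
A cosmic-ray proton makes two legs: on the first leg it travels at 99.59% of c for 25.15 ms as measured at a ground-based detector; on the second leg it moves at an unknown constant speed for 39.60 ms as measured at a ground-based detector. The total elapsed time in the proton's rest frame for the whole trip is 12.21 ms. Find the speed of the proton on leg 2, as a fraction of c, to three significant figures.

β = 0.968

Leg 1: β = 0.9959; γ = 1/√(1 − 0.9959²) = 1/√0.008183 = 11.05; τ_1 = 25.15/11.05 = 2.275 ms.
Leg 2: speed unknown; τ_2 = 39.60/γ_2.
Total proper time: 2.275 + τ_2 = 12.21, so τ_2 = 12.21 − 2.275 = 9.935 ms.
γ_2 = 39.60/9.935 = 3.986; β = √(1 − 1/γ²) = √0.9371.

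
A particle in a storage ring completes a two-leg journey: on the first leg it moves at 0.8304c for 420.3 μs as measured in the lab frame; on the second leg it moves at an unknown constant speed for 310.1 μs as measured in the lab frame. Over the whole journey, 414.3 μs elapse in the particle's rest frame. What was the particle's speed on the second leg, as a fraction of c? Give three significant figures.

Leg 1: γ = 1/√(1 − 0.8304²) = 1/√0.3104 = 1.795; τ_1 = 420.3/1.795 = 234.2 μs.
Leg 2: speed unknown; τ_2 = 310.1/γ_2.
Total proper time: 234.2 + τ_2 = 414.3, so τ_2 = 414.3 − 234.2 = 180.1 μs.
γ_2 = 310.1/180.1 = 1.722; β = √(1 − 1/γ²) = √0.6626.

β = 0.814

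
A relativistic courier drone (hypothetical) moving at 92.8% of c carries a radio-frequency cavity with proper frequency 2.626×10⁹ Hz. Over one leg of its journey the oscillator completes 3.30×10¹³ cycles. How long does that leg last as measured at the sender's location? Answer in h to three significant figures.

β = 0.928; γ = 1/√(1 − 0.928²) = 1/√0.1388 = 2.684
Proper time for N cycles: τ = N/f = 3.30×10¹³/(2.626×10⁹) = 1.257×10⁴ s = 3.491 h.
Lab-frame duration Δt = γτ = 2.684 × 3.491 = 9.369 h.

Δt = 9.37 h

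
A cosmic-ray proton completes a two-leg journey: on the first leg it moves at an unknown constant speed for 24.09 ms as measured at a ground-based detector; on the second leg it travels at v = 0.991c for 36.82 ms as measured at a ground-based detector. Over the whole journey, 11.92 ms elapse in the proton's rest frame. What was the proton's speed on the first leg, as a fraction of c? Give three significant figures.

Leg 1: speed unknown; τ_1 = 24.09/γ_1.
Leg 2: γ = 1/√(1 − 0.991²) = 1/√0.01792 = 7.470; τ_2 = 36.82/7.470 = 4.929 ms.
Total proper time: τ_1 + 4.929 = 11.92, so τ_1 = 11.92 − 4.929 = 6.991 ms.
γ_1 = 24.09/6.991 = 3.446; β = √(1 − 1/γ²) = √0.9158.

β = 0.957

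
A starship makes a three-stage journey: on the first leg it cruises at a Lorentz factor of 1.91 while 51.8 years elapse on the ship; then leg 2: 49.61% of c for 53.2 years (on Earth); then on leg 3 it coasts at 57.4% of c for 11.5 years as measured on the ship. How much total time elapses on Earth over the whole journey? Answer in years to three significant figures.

Δt = 166 years

Leg 1: γ = 1.91; Δt_1 = 1.910 × 51.8 = 98.94 years.
Leg 2: 53.2 years is already measured on Earth.
Leg 3: β = 0.574; γ = 1/√(1 − 0.574²) = 1/√0.6705 = 1.221; Δt_3 = 1.221 × 11.5 = 14.04 years.
Total: 98.94 + 53.20 + 14.04 years.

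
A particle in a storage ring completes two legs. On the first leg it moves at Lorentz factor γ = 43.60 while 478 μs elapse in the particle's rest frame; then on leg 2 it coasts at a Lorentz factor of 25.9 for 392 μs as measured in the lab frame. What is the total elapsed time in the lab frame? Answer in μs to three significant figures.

Δt = 2.12×10⁴ μs

Leg 1: γ = 43.60; Δt_1 = 43.60 × 478 = 2.084×10⁴ μs.
Leg 2: 392 μs is already measured in the lab frame.
Total: 2.084×10⁴ + 392.0 μs.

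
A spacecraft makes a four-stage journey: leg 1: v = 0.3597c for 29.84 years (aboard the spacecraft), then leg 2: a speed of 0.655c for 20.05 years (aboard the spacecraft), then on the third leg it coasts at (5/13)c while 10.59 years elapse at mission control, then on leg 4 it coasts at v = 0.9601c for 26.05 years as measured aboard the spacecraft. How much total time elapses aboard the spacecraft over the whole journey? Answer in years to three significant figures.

Leg 1: 29.84 years is already measured aboard the spacecraft.
Leg 2: 20.05 years is already measured aboard the spacecraft.
Leg 3: γ = 1/√(1 − (5/13)²) = 13/12 ≈ 1.083; τ_3 = 10.59/1.083 = 9.775 years.
Leg 4: 26.05 years is already measured aboard the spacecraft.
Total: 29.84 + 20.05 + 9.775 + 26.05 years.

τ = 85.7 years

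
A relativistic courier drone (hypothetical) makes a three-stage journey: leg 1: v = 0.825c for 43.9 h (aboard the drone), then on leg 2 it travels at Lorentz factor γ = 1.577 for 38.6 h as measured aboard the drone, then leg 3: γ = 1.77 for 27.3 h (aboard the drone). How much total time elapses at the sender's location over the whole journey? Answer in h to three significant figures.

Δt = 187 h

Leg 1: γ = 1/√(1 − 0.825²) = 1/√0.3194 = 1.769; Δt_1 = 1.769 × 43.9 = 77.68 h.
Leg 2: γ = 1.577; Δt_2 = 1.577 × 38.6 = 60.87 h.
Leg 3: γ = 1.77; Δt_3 = 1.770 × 27.3 = 48.32 h.
Total: 77.68 + 60.87 + 48.32 h.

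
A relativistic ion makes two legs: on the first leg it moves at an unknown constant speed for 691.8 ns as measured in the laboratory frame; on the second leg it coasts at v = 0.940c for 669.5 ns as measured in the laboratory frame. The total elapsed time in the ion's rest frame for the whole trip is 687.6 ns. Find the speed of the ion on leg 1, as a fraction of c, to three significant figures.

β = 0.748

Leg 1: speed unknown; τ_1 = 691.8/γ_1.
Leg 2: γ = 1/√(1 − 0.940²) = 1/√0.1164 = 2.931; τ_2 = 669.5/2.931 = 228.4 ns.
Total proper time: τ_1 + 228.4 = 687.6, so τ_1 = 687.6 − 228.4 = 459.2 ns.
γ_1 = 691.8/459.2 = 1.507; β = √(1 − 1/γ²) = √0.5594.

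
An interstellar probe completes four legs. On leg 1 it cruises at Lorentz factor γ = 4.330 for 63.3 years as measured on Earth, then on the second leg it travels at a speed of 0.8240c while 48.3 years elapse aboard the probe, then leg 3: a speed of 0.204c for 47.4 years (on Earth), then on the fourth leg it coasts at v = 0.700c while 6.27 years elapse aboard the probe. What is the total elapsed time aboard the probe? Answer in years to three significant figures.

τ = 116 years

Leg 1: γ = 4.330; τ_1 = 63.3/4.330 = 14.62 years.
Leg 2: 48.3 years is already measured aboard the probe.
Leg 3: γ = 1/√(1 − 0.204²) = 1/√0.9584 = 1.021; τ_3 = 47.4/1.021 = 46.40 years.
Leg 4: 6.27 years is already measured aboard the probe.
Total: 14.62 + 48.30 + 46.40 + 6.270 years.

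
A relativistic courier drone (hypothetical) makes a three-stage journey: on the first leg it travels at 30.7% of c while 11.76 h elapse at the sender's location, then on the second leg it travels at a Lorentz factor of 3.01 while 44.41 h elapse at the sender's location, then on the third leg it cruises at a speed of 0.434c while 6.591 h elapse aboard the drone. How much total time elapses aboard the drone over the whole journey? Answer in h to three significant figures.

τ = 32.5 h

Leg 1: β = 0.307; γ = 1/√(1 − 0.307²) = 1/√0.9058 = 1.051; τ_1 = 11.76/1.051 = 11.19 h.
Leg 2: γ = 3.01; τ_2 = 44.41/3.010 = 14.75 h.
Leg 3: 6.591 h is already measured aboard the drone.
Total: 11.19 + 14.75 + 6.591 h.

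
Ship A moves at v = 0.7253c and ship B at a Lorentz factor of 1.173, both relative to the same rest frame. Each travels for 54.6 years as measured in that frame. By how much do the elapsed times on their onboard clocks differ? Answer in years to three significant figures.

|τ_A − τ_B| = 8.96 years

A: γ = 1/√(1 − 0.7253²) = 1/√0.4739 = 1.453; τ_A = 54.6/1.453 = 37.59 years.
B: γ = 1.173; τ_B = 54.6/1.173 = 46.55 years.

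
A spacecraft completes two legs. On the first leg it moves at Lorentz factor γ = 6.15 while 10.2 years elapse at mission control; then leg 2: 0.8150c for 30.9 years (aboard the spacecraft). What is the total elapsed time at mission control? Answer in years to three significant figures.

Δt = 63.5 years

Leg 1: 10.2 years is already measured at mission control.
Leg 2: γ = 1/√(1 − 0.8150²) = 1/√0.3358 = 1.726; Δt_2 = 1.726 × 30.9 = 53.33 years.
Total: 10.20 + 53.33 years.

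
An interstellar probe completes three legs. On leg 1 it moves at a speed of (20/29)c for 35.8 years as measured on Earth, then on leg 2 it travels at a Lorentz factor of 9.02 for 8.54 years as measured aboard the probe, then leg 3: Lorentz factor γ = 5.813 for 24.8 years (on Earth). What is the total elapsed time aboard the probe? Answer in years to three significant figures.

Leg 1: γ = 1/√(1 − (20/29)²) = 29/21 ≈ 1.381; τ_1 = 35.8/1.381 = 25.92 years.
Leg 2: 8.54 years is already measured aboard the probe.
Leg 3: γ = 5.813; τ_3 = 24.8/5.813 = 4.266 years.
Total: 25.92 + 8.540 + 4.266 years.

τ = 38.7 years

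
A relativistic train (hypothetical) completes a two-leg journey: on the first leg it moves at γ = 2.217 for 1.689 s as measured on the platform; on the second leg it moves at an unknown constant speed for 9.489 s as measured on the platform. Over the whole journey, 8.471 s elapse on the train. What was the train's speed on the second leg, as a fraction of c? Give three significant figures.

Leg 1: γ = 2.217; τ_1 = 1.689/2.217 = 0.7618 s.
Leg 2: speed unknown; τ_2 = 9.489/γ_2.
Total proper time: 0.7618 + τ_2 = 8.471, so τ_2 = 8.471 − 0.7618 = 7.709 s.
γ_2 = 9.489/7.709 = 1.231; β = √(1 − 1/γ²) = √0.3400.

β = 0.583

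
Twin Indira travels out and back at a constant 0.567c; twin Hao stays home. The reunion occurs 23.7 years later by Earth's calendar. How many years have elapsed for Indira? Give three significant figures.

τ = 19.5 years

γ = 1/√(1 − 0.567²) = 1/√0.6785 = 1.214
Indira's clock measures proper time along the trip: τ = Δt/γ = 23.7/1.214 years.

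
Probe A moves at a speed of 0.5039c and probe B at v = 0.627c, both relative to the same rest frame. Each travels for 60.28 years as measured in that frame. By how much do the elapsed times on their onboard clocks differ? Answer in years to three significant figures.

|τ_A − τ_B| = 5.11 years

A: γ = 1/√(1 − 0.5039²) = 1/√0.7461 = 1.158; τ_A = 60.28/1.158 = 52.07 years.
B: γ = 1/√(1 − 0.627²) = 1/√0.6069 = 1.284; τ_B = 60.28/1.284 = 46.96 years.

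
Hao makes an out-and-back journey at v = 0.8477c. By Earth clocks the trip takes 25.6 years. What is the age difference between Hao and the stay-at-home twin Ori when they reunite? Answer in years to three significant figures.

Δt − τ = 12.0 years

γ = 1/√(1 − 0.8477²) = 1/√0.2814 = 1.885
Hao's elapsed proper time: τ = 25.6/1.885 = 13.58 years.
Age gap = Δt − τ = 25.6 − 13.58 years.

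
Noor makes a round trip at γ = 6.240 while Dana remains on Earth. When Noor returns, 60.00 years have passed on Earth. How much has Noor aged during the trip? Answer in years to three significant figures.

τ = 9.62 years

γ = 6.240
Noor's clock measures proper time along the trip: τ = Δt/γ = 60.00/6.240 years.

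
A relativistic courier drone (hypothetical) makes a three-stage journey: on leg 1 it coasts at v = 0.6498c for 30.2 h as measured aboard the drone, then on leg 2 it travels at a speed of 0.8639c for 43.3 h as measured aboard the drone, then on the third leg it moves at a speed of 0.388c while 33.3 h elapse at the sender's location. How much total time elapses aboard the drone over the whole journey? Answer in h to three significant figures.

Leg 1: 30.2 h is already measured aboard the drone.
Leg 2: 43.3 h is already measured aboard the drone.
Leg 3: γ = 1/√(1 − 0.388²) = 1/√0.8495 = 1.085; τ_3 = 33.3/1.085 = 30.69 h.
Total: 30.20 + 43.30 + 30.69 h.

τ = 104 h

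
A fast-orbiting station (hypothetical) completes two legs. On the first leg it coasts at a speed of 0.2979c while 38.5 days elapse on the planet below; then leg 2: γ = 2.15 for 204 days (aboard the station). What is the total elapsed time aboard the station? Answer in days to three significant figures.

Leg 1: γ = 1/√(1 − 0.2979²) = 1/√0.9113 = 1.048; τ_1 = 38.5/1.048 = 36.75 days.
Leg 2: 204 days is already measured aboard the station.
Total: 36.75 + 204.0 days.

τ = 241 days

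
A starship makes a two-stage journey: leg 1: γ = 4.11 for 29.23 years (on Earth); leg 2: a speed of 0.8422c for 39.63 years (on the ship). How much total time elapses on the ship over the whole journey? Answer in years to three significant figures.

τ = 46.7 years

Leg 1: γ = 4.11; τ_1 = 29.23/4.110 = 7.112 years.
Leg 2: 39.63 years is already measured on the ship.
Total: 7.112 + 39.63 years.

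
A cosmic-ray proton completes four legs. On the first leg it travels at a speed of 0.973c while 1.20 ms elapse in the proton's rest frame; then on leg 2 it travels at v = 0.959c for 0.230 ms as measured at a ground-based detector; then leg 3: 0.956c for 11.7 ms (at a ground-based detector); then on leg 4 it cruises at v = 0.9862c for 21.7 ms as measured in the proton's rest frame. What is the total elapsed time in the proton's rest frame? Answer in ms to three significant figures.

Leg 1: 1.20 ms is already measured in the proton's rest frame.
Leg 2: γ = 1/√(1 − 0.959²) = 1/√0.08032 = 3.529; τ_2 = 0.230/3.529 = 0.06518 ms.
Leg 3: γ = 1/√(1 − 0.956²) = 1/√0.08606 = 3.409; τ_3 = 11.7/3.409 = 3.432 ms.
Leg 4: 21.7 ms is already measured in the proton's rest frame.
Total: 1.200 + 0.06518 + 3.432 + 21.70 ms.

τ = 26.4 ms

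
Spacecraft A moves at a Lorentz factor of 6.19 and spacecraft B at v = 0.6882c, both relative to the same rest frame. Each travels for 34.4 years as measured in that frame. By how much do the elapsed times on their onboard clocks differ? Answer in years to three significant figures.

A: γ = 6.19; τ_A = 34.4/6.190 = 5.557 years.
B: γ = 1/√(1 − 0.6882²) = 1/√0.5264 = 1.378; τ_B = 34.4/1.378 = 24.96 years.

|τ_A − τ_B| = 19.4 years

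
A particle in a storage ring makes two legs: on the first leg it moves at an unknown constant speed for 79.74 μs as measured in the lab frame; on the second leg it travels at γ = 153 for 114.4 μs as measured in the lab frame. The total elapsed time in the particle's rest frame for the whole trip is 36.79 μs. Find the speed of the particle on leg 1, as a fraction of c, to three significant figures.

Leg 1: speed unknown; τ_1 = 79.74/γ_1.
Leg 2: γ = 153; τ_2 = 114.4/153.0 = 0.7477 μs.
Total proper time: τ_1 + 0.7477 = 36.79, so τ_1 = 36.79 − 0.7477 = 36.04 μs.
γ_1 = 79.74/36.04 = 2.212; β = √(1 − 1/γ²) = √0.7957.

β = 0.892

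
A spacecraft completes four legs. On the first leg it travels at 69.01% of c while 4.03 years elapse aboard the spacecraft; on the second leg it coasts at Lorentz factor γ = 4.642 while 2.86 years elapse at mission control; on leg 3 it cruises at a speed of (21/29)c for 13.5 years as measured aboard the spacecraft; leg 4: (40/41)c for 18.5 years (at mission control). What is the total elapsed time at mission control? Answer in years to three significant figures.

Δt = 46.5 years

Leg 1: β = 0.6901; γ = 1/√(1 − 0.6901²) = 1/√0.5238 = 1.382; Δt_1 = 1.382 × 4.03 = 5.568 years.
Leg 2: 2.86 years is already measured at mission control.
Leg 3: γ = 1/√(1 − (21/29)²) = 29/20 = 1.450; Δt_3 = 1.450 × 13.5 = 19.58 years.
Leg 4: 18.5 years is already measured at mission control.
Total: 5.568 + 2.860 + 19.58 + 18.50 years.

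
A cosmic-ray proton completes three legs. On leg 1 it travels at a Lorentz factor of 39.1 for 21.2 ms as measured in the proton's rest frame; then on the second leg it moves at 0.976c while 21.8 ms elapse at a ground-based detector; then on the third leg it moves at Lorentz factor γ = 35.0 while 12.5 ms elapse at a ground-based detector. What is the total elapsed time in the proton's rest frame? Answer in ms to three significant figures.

Leg 1: 21.2 ms is already measured in the proton's rest frame.
Leg 2: γ = 1/√(1 − 0.976²) = 1/√0.04742 = 4.592; τ_2 = 21.8/4.592 = 4.747 ms.
Leg 3: γ = 35.0; τ_3 = 12.5/35.00 = 0.3571 ms.
Total: 21.20 + 4.747 + 0.3571 ms.

τ = 26.3 ms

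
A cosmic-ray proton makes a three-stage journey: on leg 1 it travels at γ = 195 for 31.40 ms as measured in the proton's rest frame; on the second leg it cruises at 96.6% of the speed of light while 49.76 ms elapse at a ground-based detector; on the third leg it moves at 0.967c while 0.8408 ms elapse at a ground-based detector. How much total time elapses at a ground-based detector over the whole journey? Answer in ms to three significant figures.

Leg 1: γ = 195; Δt_1 = 195.0 × 31.40 = 6123 ms.
Leg 2: 49.76 ms is already measured at a ground-based detector.
Leg 3: 0.8408 ms is already measured at a ground-based detector.
Total: 6123 + 49.76 + 0.8408 ms.

Δt = 6170 ms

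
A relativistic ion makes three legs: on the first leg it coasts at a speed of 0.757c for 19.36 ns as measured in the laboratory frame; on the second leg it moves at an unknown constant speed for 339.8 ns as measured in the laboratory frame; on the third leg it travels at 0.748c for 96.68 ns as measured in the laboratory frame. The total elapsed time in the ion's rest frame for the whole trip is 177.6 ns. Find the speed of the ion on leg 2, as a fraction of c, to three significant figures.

β = 0.955

Leg 1: γ = 1/√(1 − 0.757²) = 1/√0.4270 = 1.530; τ_1 = 19.36/1.530 = 12.65 ns.
Leg 2: speed unknown; τ_2 = 339.8/γ_2.
Leg 3: γ = 1/√(1 − 0.748²) = 1/√0.4405 = 1.507; τ_3 = 96.68/1.507 = 64.17 ns.
Total proper time: 12.65 + τ_2 + 64.17 = 177.6, so τ_2 = 177.6 − 76.82 = 100.8 ns.
γ_2 = 339.8/100.8 = 3.372; β = √(1 − 1/γ²) = √0.9120.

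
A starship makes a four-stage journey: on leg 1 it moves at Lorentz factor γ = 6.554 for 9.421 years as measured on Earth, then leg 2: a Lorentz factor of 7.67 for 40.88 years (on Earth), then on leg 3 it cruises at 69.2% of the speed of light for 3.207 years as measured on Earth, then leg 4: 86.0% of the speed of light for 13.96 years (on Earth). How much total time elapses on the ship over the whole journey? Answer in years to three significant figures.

τ = 16.2 years

Leg 1: γ = 6.554; τ_1 = 9.421/6.554 = 1.437 years.
Leg 2: γ = 7.67; τ_2 = 40.88/7.670 = 5.330 years.
Leg 3: β = 0.692; γ = 1/√(1 − 0.692²) = 1/√0.5211 = 1.385; τ_3 = 3.207/1.385 = 2.315 years.
Leg 4: β = 0.860; γ = 1/√(1 − 0.860²) = 1/√0.2604 = 1.960; τ_4 = 13.96/1.960 = 7.124 years.
Total: 1.437 + 5.330 + 2.315 + 7.124 years.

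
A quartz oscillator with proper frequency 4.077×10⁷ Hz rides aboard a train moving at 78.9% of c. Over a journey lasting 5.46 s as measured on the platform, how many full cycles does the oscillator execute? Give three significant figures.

β = 0.789; γ = 1/√(1 − 0.789²) = 1/√0.3775 = 1.628
The oscillator's own cycle count is N = f × τ where τ is the proper time on the train. τ = Δt/γ = 5.46/1.628 = 3.355 s = 3.355×10⁰ s.
N = 4.077×10⁷ × 3.355×10⁰ = 1.368×10⁸.

N = 1.37×10⁸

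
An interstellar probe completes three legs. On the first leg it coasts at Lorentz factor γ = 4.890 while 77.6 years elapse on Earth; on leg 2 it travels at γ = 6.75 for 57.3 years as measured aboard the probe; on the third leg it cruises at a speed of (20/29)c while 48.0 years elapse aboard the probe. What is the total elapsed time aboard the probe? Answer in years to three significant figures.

τ = 121 years

Leg 1: γ = 4.890; τ_1 = 77.6/4.890 = 15.87 years.
Leg 2: 57.3 years is already measured aboard the probe.
Leg 3: 48.0 years is already measured aboard the probe.
Total: 15.87 + 57.30 + 48.00 years.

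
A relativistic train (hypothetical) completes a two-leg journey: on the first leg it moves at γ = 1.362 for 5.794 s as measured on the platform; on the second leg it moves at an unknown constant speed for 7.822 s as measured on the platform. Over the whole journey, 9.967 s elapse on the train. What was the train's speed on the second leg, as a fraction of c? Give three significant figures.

Leg 1: γ = 1.362; τ_1 = 5.794/1.362 = 4.254 s.
Leg 2: speed unknown; τ_2 = 7.822/γ_2.
Total proper time: 4.254 + τ_2 = 9.967, so τ_2 = 9.967 − 4.254 = 5.713 s.
γ_2 = 7.822/5.713 = 1.369; β = √(1 − 1/γ²) = √0.4666.

β = 0.683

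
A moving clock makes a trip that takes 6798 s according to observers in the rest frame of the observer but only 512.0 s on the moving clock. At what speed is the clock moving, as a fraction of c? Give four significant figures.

The proper time is measured on the moving clock (both events occur at the clock's location); Δt is measured in the rest frame of the observer. γ = Δt/τ = 6798/512.0 = 13.28.
β = √(1 − 1/γ²) = √(1 − 0.005673) = √0.9943

v = 0.9972c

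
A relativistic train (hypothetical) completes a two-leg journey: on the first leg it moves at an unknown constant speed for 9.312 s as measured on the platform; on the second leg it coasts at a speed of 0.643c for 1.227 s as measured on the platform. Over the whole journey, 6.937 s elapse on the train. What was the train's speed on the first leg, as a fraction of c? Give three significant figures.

β = 0.765

Leg 1: speed unknown; τ_1 = 9.312/γ_1.
Leg 2: γ = 1/√(1 − 0.643²) = 1/√0.5866 = 1.306; τ_2 = 1.227/1.306 = 0.9397 s.
Total proper time: τ_1 + 0.9397 = 6.937, so τ_1 = 6.937 − 0.9397 = 5.997 s.
γ_1 = 9.312/5.997 = 1.553; β = √(1 − 1/γ²) = √0.5852.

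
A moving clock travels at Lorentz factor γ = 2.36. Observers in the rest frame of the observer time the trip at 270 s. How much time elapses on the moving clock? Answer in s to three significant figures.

τ = 114 s

γ = 2.36
The interval measured in the rest frame of the observer is the dilated one; the clock on the moving clock measures the proper time τ = Δt/γ = 270/2.360 s.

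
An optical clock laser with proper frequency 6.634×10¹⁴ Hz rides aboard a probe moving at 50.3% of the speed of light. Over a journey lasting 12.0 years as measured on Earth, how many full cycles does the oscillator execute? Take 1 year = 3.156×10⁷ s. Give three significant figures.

β = 0.503; γ = 1/√(1 − 0.503²) = 1/√0.7470 = 1.157
The oscillator's own cycle count is N = f × τ where τ is the proper time aboard the probe. τ = Δt/γ = 12.0/1.157 = 10.37 years = 3.273×10⁸ s.
N = 6.634×10¹⁴ × 3.273×10⁸ = 2.171×10²³.

N = 2.17×10²³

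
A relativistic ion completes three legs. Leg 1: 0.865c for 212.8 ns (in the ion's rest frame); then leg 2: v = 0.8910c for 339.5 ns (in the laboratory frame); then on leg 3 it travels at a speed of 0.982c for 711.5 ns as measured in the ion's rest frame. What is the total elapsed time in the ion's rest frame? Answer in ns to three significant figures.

τ = 1080 ns

Leg 1: 212.8 ns is already measured in the ion's rest frame.
Leg 2: γ = 1/√(1 − 0.8910²) = 1/√0.2061 = 2.203; τ_2 = 339.5/2.203 = 154.1 ns.
Leg 3: 711.5 ns is already measured in the ion's rest frame.
Total: 212.8 + 154.1 + 711.5 ns.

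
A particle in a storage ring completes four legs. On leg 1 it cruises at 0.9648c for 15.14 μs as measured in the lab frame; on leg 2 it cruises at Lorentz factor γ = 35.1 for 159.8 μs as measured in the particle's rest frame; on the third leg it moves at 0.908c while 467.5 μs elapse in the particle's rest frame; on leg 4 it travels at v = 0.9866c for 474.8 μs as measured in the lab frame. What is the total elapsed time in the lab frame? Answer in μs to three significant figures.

Leg 1: 15.14 μs is already measured in the lab frame.
Leg 2: γ = 35.1; Δt_2 = 35.10 × 159.8 = 5609 μs.
Leg 3: γ = 1/√(1 − 0.908²) = 1/√0.1755 = 2.387; Δt_3 = 2.387 × 467.5 = 1116 μs.
Leg 4: 474.8 μs is already measured in the lab frame.
Total: 15.14 + 5609 + 1116 + 474.8 μs.

Δt = 7210 μs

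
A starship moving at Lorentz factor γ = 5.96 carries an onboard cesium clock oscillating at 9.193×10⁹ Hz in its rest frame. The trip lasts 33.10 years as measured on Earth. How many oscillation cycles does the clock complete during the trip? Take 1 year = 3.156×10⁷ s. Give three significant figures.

γ = 5.96
The oscillator's own cycle count is N = f × τ where τ is the proper time on the ship. τ = Δt/γ = 33.10/5.960 = 5.554 years = 1.753×10⁸ s.
N = 9.193×10⁹ × 1.753×10⁸ = 1.611×10¹⁸.

N = 1.61×10¹⁸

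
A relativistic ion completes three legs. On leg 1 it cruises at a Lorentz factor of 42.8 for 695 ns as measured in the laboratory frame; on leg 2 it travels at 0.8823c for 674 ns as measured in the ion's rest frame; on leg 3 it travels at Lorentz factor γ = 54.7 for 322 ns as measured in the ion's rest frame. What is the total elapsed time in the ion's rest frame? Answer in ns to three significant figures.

τ = 1010 ns

Leg 1: γ = 42.8; τ_1 = 695/42.80 = 16.24 ns.
Leg 2: 674 ns is already measured in the ion's rest frame.
Leg 3: 322 ns is already measured in the ion's rest frame.
Total: 16.24 + 674.0 + 322.0 ns.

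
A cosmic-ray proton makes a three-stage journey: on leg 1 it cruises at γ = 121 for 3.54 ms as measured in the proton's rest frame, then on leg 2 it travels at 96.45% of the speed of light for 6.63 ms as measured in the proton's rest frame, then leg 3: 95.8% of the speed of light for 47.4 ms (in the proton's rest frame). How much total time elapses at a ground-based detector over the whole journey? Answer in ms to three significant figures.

Δt = 619 ms

Leg 1: γ = 121; Δt_1 = 121.0 × 3.54 = 428.3 ms.
Leg 2: β = 0.9645; γ = 1/√(1 − 0.9645²) = 1/√0.06974 = 3.787; Δt_2 = 3.787 × 6.63 = 25.11 ms.
Leg 3: β = 0.958; γ = 1/√(1 − 0.958²) = 1/√0.08224 = 3.487; Δt_3 = 3.487 × 47.4 = 165.3 ms.
Total: 428.3 + 25.11 + 165.3 ms.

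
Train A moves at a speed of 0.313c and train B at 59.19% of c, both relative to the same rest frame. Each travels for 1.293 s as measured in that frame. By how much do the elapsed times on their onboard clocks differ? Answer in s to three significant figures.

A: γ = 1/√(1 − 0.313²) = 1/√0.9020 = 1.053; τ_A = 1.293/1.053 = 1.228 s.
B: β = 0.5919; γ = 1/√(1 − 0.5919²) = 1/√0.6497 = 1.241; τ_B = 1.293/1.241 = 1.042 s.

|τ_A − τ_B| = 0.186 s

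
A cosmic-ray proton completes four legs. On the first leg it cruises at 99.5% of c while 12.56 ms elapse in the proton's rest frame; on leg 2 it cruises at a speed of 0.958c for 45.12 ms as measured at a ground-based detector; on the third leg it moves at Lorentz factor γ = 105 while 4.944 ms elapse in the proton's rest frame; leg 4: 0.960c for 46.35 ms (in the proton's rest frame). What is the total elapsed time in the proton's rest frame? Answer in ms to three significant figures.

τ = 76.8 ms

Leg 1: 12.56 ms is already measured in the proton's rest frame.
Leg 2: γ = 1/√(1 − 0.958²) = 1/√0.08224 = 3.487; τ_2 = 45.12/3.487 = 12.94 ms.
Leg 3: 4.944 ms is already measured in the proton's rest frame.
Leg 4: 46.35 ms is already measured in the proton's rest frame.
Total: 12.56 + 12.94 + 4.944 + 46.35 ms.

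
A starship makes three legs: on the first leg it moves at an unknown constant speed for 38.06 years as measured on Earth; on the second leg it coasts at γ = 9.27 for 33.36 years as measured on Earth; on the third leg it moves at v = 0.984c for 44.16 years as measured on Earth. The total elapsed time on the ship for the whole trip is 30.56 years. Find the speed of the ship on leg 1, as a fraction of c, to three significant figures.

Leg 1: speed unknown; τ_1 = 38.06/γ_1.
Leg 2: γ = 9.27; τ_2 = 33.36/9.270 = 3.599 years.
Leg 3: γ = 1/√(1 − 0.984²) = 1/√0.03174 = 5.613; τ_3 = 44.16/5.613 = 7.868 years.
Total proper time: τ_1 + 3.599 + 7.868 = 30.56, so τ_1 = 30.56 − 11.47 = 19.09 years.
γ_1 = 38.06/19.09 = 1.993; β = √(1 − 1/γ²) = √0.7483.

β = 0.865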